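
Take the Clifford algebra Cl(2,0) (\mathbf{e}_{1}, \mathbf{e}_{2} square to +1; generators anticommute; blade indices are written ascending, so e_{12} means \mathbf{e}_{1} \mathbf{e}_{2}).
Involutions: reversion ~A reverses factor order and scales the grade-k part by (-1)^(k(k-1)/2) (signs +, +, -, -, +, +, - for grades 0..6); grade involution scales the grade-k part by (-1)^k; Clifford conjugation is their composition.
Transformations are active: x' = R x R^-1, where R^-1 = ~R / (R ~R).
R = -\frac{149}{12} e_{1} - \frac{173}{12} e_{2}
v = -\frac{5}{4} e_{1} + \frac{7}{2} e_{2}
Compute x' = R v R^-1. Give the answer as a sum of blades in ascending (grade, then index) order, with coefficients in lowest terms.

~R = -\frac{149}{12} e_{1} - \frac{173}{12} e_{2}, and R ~R = \frac{26065}{72}, so R^-1 = ~R / (\frac{26065}{72}).
R v = -\frac{559}{16} - \frac{2951}{48} e_{12}
Answer: \frac{14623}{4010} e_{1} - \frac{5753}{8020} e_{2}


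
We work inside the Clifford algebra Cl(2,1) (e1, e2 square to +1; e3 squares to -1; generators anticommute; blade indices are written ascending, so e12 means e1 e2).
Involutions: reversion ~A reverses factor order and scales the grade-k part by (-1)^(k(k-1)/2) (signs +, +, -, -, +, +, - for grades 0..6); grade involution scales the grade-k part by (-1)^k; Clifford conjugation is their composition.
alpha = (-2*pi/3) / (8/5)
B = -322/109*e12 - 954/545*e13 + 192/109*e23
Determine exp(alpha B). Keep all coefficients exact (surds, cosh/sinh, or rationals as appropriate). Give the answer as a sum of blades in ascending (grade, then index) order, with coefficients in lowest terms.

B^2 term by term: the squares give (-322/109)^2*(e12)^2 + (-954/545)^2*(e13)^2 + (192/109)^2*(e23)^2 = 103684/11881*(-1) + 910116/297025*(+1) + 36864/11881*(+1) = -64/25 (each basis 2-blade squares to minus the product of its generators' squares); cross terms between blades sharing an index anticommute and cancel. So B^2 = -64/25.
B^2 = -64/25 — the negative square puts this in the circular regime; l = 8/5, alpha*l = -2*pi/3, so exp(alpha B) = cos(-2*pi/3) + (sin(-2*pi/3)/(8/5))*B = -1/2 + (-5*sqrt(3)/16)*B.
Answer: -1/2 + 805*sqrt(3)/872*e12 + 477*sqrt(3)/872*e13 - 60*sqrt(3)/109*e23


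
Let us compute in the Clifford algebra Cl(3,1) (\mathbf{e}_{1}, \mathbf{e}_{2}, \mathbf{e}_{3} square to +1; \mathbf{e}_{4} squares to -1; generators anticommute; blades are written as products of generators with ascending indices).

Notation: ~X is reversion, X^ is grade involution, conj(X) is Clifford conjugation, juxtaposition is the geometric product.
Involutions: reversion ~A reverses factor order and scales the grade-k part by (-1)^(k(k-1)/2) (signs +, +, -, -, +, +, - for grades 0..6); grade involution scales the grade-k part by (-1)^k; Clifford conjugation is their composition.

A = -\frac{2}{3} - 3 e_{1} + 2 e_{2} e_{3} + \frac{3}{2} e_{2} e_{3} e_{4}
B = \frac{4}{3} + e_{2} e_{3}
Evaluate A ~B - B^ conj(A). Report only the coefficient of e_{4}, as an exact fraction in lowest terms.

first term: \frac{10}{9} - 4 e_{1} + \frac{3}{2} e_{4} + \frac{10}{3} e_{2} e_{3} + 3 e_{1} e_{2} e_{3} + 2 e_{2} e_{3} e_{4}
second term: \frac{10}{9} + 4 e_{1} - \frac{3}{2} e_{4} - \frac{10}{3} e_{2} e_{3} + 3 e_{1} e_{2} e_{3} + 2 e_{2} e_{3} e_{4}
Answer: 3


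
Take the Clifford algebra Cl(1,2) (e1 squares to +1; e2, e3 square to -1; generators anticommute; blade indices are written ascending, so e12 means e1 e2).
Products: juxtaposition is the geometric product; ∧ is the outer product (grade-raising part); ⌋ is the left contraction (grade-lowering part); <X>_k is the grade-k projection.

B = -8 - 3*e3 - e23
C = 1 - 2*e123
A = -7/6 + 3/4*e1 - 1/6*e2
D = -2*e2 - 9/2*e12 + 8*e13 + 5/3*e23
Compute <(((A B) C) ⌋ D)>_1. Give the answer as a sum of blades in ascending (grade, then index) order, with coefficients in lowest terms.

step 1: 28/3 - 6*e1 + 4/3*e2 + 10/3*e3 - 9/4*e13 + 5/3*e23 - 3/4*e123
step 2: 47/6 - 8/3*e1 - 19/6*e2 + 10/3*e3 + 20/3*e12 - 59/12*e13 + 41/3*e23 - 233/12*e123
step 3: -886/9 + 491/12*e1 + 17/9*e2 - 289/18*e3 - 141/4*e12 + 188/3*e13 + 235/18*e23
step 4: 491/12*e1 + 17/9*e2 - 289/18*e3
Answer: 491/12*e1 + 17/9*e2 - 289/18*e3


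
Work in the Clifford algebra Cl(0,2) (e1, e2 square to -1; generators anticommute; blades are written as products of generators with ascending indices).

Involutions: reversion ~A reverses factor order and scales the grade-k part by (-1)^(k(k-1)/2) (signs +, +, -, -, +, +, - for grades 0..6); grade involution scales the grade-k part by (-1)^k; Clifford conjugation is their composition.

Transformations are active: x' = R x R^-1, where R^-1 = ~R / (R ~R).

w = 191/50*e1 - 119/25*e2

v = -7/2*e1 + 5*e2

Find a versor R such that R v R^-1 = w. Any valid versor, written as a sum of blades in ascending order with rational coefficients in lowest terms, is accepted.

Why this works: both vectors square to -149/4, so q(v) = q(w) and R = v + w = 8/25*e1 + 6/25*e2 carries v to w — its own direction survives, the complement (v - w)/2 flips.
Answer: 8/25*e1 + 6/25*e2


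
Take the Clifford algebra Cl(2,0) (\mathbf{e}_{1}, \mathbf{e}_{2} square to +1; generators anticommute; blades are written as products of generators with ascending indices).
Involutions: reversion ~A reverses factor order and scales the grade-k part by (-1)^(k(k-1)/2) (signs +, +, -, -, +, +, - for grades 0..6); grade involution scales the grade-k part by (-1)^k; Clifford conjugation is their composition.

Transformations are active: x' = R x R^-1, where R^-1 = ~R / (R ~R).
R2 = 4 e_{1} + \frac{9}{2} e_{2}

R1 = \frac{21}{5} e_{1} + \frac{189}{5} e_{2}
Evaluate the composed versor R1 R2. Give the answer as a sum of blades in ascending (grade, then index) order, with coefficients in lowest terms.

Distribute over the terms of R1 (each basis-blade product reordered to ascending indices, repeated generators contracted through their squares):
(\frac{21}{5} e_{1}) R2 = \frac{84}{5} + \frac{189}{10} e_{1} e_{2}
(\frac{189}{5} e_{2}) R2 = \frac{1701}{10} - \frac{756}{5} e_{1} e_{2}
Summing the partial products and collecting blades:
Answer: \frac{1869}{10} - \frac{1323}{10} e_{1} e_{2}


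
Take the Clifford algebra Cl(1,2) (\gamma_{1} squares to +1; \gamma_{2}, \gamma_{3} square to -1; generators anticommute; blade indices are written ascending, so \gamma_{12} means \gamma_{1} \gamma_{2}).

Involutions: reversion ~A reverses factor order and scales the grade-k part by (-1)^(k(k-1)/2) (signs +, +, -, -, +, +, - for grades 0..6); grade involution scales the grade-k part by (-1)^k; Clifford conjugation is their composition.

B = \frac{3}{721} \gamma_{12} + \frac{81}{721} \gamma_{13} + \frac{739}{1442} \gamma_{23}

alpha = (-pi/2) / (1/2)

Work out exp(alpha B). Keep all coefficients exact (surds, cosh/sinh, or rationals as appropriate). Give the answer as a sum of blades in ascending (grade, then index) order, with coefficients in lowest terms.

B^2 term by term: the squares give (\frac{3}{721})^2*(\gamma_{12})^2 + (\frac{81}{721})^2*(\gamma_{13})^2 + (\frac{739}{1442})^2*(\gamma_{23})^2 = \frac{9}{519841}*(+1) + \frac{6561}{519841}*(+1) + \frac{546121}{2079364}*(-1) = -\frac{1}{4} (each basis 2-blade squares to minus the product of its generators' squares); cross terms between blades sharing an index anticommute and cancel. So B^2 = -\frac{1}{4}.
B^2 = -\frac{1}{4} — since the square is negative, the closed form is circular: l = \frac{1}{2}, alpha*l = - \frac{\pi}{2}, so exp(alpha B) = cos(- \frac{\pi}{2}) + (sin(- \frac{\pi}{2})/(\frac{1}{2}))*B = 0 + (-2)*B.
Answer: - \frac{6}{721} \gamma_{12} - \frac{162}{721} \gamma_{13} - \frac{739}{721} \gamma_{23}


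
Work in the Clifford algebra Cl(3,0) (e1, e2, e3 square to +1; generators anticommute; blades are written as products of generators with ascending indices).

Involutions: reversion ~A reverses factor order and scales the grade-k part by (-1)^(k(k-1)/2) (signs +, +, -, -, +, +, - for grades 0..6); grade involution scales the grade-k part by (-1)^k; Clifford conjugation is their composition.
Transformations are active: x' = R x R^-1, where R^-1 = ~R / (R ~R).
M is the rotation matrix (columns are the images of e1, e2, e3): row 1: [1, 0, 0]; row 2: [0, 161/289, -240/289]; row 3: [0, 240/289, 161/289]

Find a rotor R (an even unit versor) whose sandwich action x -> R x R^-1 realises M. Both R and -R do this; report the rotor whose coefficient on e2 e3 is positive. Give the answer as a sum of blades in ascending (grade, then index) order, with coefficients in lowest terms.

Method: write R = a + b12*e1 e2 + b13*e1 e3 + b23*e2 e3 with a^2 + b12^2 + b13^2 + b23^2 = 1 (so R^-1 = ~R). Expanding the columns R e_j ~R gives tr M = 4a^2 - 1 and, from the antisymmetric part, M21 - M12 = -4a*b12, M13 - M31 = 4a*b13, M32 - M23 = -4a*b23.
Here tr M = 611/289, so a^2 = (1 + tr M)/4 = 225/289 and a = ±15/17. Taking a = 15/17: M21 - M12 = 0, M13 - M31 = 0, M32 - M23 = 480/289, giving b12 = 0, b13 = 0, b23 = -8/17, i.e. R = 15/17 - 8/17*e2 e3.
Its e2 e3 coefficient is negative, so report the other preimage -R.
Answer: -15/17 + 8/17*e2 e3. Recall the cover is two-to-one: with M of trace 611/289, both preimages act alike, and the stated e2 e3 sign chooses the sheet.


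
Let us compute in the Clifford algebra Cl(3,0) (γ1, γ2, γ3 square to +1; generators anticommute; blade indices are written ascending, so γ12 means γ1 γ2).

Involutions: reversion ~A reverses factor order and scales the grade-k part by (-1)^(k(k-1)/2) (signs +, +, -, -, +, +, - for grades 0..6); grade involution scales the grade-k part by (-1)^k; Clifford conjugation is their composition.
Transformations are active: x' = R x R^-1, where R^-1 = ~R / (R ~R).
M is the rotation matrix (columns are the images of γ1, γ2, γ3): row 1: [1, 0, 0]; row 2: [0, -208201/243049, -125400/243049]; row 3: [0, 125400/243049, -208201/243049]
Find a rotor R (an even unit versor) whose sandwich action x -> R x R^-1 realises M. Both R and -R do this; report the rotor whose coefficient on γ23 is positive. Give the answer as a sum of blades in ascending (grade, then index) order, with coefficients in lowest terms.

Method: write R = a + b12*γ12 + b13*γ13 + b23*γ23 with a^2 + b12^2 + b13^2 + b23^2 = 1 (so R^-1 = ~R). Expanding the columns R e_j ~R gives tr M = 4a^2 - 1 and, from the antisymmetric part, M21 - M12 = -4a*b12, M13 - M31 = 4a*b13, M32 - M23 = -4a*b23.
Here tr M = -173353/243049, so a^2 = (1 + tr M)/4 = 17424/243049 and a = ±132/493. Taking a = 132/493: M21 - M12 = 0, M13 - M31 = 0, M32 - M23 = 250800/243049, giving b12 = 0, b13 = 0, b23 = -475/493, i.e. R = 132/493 - 475/493*γ23.
Its γ23 coefficient is negative, so report the other preimage -R.
Answer: -132/493 + 475/493*γ23. Uniqueness: Spin(3) -> SO(3) maps R and -R to the same rotation of trace -173353/243049; fixing the sign of the γ23 coefficient removes the ambiguity.


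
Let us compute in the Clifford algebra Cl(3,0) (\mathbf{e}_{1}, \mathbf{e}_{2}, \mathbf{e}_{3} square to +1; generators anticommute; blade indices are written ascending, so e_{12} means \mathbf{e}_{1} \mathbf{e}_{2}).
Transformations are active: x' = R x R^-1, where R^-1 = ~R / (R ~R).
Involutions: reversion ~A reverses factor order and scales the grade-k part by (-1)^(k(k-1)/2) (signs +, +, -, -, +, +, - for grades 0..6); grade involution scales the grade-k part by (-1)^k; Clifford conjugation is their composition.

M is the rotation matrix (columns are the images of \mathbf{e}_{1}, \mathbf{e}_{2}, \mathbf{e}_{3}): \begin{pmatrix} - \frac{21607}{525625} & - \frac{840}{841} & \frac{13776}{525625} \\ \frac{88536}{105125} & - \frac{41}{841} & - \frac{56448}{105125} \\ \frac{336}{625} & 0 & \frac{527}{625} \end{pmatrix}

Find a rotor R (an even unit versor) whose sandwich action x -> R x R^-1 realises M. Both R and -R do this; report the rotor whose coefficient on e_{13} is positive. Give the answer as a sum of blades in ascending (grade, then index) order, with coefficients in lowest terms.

Method: write R = a + b12*e_{12} + b13*e_{13} + b23*e_{23} with a^2 + b12^2 + b13^2 + b23^2 = 1 (so R^-1 = ~R). Expanding the columns R e_j ~R gives tr M = 4a^2 - 1 and, from the antisymmetric part, M21 - M12 = -4a*b12, M13 - M31 = 4a*b13, M32 - M23 = -4a*b23.
Here tr M = \frac{15839}{21025}, so a^2 = (1 + tr M)/4 = \frac{9216}{21025} and a = ±\frac{96}{145}. Taking a = \frac{96}{145}: M21 - M12 = \frac{193536}{105125}, M13 - M31 = -\frac{10752}{21025}, M32 - M23 = \frac{56448}{105125}, giving b12 = -\frac{504}{725}, b13 = -\frac{28}{145}, b23 = -\frac{147}{725}, i.e. R = \frac{96}{145} - \frac{504}{725} e_{12} - \frac{28}{145} e_{13} - \frac{147}{725} e_{23}.
Its e_{13} coefficient is negative, so report the other preimage -R.
Answer: -\frac{96}{145} + \frac{504}{725} e_{12} + \frac{28}{145} e_{13} + \frac{147}{725} e_{23}. Sheet selection: the two-to-one cover makes ±R indistinguishable at the matrix level (trace \frac{15839}{21025}), so uniqueness comes from the required sign on e_{13}.


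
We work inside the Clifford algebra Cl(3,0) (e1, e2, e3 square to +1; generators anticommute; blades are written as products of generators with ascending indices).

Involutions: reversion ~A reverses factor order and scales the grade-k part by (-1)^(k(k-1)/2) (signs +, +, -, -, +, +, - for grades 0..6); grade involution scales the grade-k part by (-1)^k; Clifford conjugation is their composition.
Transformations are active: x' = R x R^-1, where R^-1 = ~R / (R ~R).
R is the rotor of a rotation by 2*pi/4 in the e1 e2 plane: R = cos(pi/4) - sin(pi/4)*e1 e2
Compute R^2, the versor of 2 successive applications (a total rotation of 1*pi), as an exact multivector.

The rotor phase is half the rotation angle and phases add under composition, so 2 steps in the e1 e2 plane accumulate phase 2*(pi/4) = pi/2: R^2 = cos(pi/2) - sin(pi/2)*e1 e2.
cos(pi/2) = 0 and sin(pi/2) = 1, so R^2 = -e1 e2. The net rotation is 1*pi; the rotor keeps the half-angle phase exactly.
Answer: -e1 e2


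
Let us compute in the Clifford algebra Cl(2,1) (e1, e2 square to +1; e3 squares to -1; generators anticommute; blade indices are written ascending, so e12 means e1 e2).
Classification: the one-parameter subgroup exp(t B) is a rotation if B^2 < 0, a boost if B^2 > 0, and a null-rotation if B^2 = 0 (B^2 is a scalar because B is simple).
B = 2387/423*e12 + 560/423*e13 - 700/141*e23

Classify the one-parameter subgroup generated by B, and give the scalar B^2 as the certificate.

B^2 term by term: the squares give (2387/423)^2*(e12)^2 + (560/423)^2*(e13)^2 + (-700/141)^2*(e23)^2 = 5697769/178929*(-1) + 313600/178929*(+1) + 490000/19881*(+1) = -49/9 (each basis 2-blade squares to minus the product of its generators' squares); cross terms between blades sharing an index anticommute and cancel. So B^2 = -49/9.
Answer: rotation, certificate B^2 = -49/9. Because -49/9 is invariant under every versor sandwich, the classification follows from its sign alone.


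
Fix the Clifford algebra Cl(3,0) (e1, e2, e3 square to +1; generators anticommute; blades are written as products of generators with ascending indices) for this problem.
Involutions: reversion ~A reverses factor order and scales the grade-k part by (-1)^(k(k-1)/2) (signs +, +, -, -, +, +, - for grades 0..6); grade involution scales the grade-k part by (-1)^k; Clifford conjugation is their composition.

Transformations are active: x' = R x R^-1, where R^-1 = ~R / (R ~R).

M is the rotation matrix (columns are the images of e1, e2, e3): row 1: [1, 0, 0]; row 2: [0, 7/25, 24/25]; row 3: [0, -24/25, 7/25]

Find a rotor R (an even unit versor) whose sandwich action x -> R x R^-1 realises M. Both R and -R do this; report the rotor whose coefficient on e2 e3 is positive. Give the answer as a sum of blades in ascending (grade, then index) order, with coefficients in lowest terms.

Method: write R = a + b12*e1 e2 + b13*e1 e3 + b23*e2 e3 with a^2 + b12^2 + b13^2 + b23^2 = 1 (so R^-1 = ~R). Expanding the columns R e_j ~R gives tr M = 4a^2 - 1 and, from the antisymmetric part, M21 - M12 = -4a*b12, M13 - M31 = 4a*b13, M32 - M23 = -4a*b23.
Here tr M = 39/25, so a^2 = (1 + tr M)/4 = 16/25 and a = ±4/5. Taking a = 4/5: M21 - M12 = 0, M13 - M31 = 0, M32 - M23 = -48/25, giving b12 = 0, b13 = 0, b23 = 3/5, i.e. R = 4/5 + 3/5*e2 e3.
Its e2 e3 coefficient is already positive.
Answer: 4/5 + 3/5*e2 e3. Uniqueness: Spin(3) -> SO(3) maps R and -R to the same rotation of trace 39/25; fixing the sign of the e2 e3 coefficient removes the ambiguity.


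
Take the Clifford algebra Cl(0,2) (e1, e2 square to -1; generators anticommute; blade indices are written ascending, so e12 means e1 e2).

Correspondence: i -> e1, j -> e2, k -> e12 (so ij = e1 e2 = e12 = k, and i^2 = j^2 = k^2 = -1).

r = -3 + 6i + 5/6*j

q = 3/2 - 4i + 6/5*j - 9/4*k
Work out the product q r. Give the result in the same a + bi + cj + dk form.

In blades: q = 3/2 - 4*e1 + 6/5*e2 - 9/4*e12, r = -3 + 6*e1 + 5/6*e2.
Distribute q over r term by term (generator squares from the signature, products reordered to ascending indices): (3/2)*r = -9/2 + 9*e1 + 5/4*e2; (-4*e1)*r = 24 + 12*e1 - 10/3*e12; (6/5*e2)*r = -1 - 18/5*e2 - 36/5*e12; (-9/4*e12)*r = 15/8*e1 - 27/2*e2 + 27/4*e12.
Sum: 37/2 + 183/8*e1 - 317/20*e2 - 227/60*e12; translating back through the correspondence:
Answer: 37/2 + 183/8*i - 317/20*j - 227/60*k


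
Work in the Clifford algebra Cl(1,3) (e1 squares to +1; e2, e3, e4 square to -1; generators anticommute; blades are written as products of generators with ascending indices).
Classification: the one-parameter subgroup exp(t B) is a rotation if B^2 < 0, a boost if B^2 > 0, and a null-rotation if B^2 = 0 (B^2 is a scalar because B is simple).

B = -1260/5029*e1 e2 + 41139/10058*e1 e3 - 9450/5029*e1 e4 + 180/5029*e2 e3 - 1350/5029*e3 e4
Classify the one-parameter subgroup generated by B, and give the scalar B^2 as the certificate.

B^2 term by term: the squares give (-1260/5029)^2*(e1 e2)^2 + (41139/10058)^2*(e1 e3)^2 + (-9450/5029)^2*(e1 e4)^2 + (180/5029)^2*(e2 e3)^2 + (-1350/5029)^2*(e3 e4)^2 = 1587600/25290841*(+1) + 1692417321/101163364*(+1) + 89302500/25290841*(+1) + 32400/25290841*(-1) + 1822500/25290841*(-1) = 81/4 (each basis 2-blade squares to minus the product of its generators' squares); cross terms between blades sharing an index anticommute and cancel; the commuting (index-disjoint) pairs give grade-4 terms 2*c*c'*(blade product), which cancel blade by blade — e1 e2 e3 e4: 3402000/25290841 - 3402000/25290841 = 0 — confirming B is simple. So B^2 = 81/4.
Answer: boost, certificate B^2 = 81/4. No conjugation can change B^2 = 81/4; the sign gives the class.


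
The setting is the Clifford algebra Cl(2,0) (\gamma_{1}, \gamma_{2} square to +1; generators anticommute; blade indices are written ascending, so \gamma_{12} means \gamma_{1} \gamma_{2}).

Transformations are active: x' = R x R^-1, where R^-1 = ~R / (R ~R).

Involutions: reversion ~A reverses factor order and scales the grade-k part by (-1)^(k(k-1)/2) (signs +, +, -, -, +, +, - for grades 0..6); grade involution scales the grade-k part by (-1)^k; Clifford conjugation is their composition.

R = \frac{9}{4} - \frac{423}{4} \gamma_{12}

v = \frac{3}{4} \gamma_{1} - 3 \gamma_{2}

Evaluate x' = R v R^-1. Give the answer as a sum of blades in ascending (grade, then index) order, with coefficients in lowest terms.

~R = \frac{9}{4} + \frac{423}{4} \gamma_{12}, and R ~R = \frac{89505}{8}, so R^-1 = ~R / (\frac{89505}{8}).
R v = \frac{5103}{16} \gamma_{1} + \frac{1161}{16} \gamma_{2}
Answer: -\frac{687}{1105} \gamma_{1} + \frac{13389}{4420} \gamma_{2}


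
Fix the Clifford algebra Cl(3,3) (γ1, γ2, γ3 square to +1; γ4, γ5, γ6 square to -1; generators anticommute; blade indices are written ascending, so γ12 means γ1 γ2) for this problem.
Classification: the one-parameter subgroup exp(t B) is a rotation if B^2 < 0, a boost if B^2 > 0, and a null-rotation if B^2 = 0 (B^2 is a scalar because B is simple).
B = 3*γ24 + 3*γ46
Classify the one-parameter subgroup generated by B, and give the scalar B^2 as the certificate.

B^2 term by term: the squares give (3)^2*(γ24)^2 + (3)^2*(γ46)^2 = 9*(+1) + 9*(-1) = 0 (each basis 2-blade squares to minus the product of its generators' squares); cross terms between blades sharing an index anticommute and cancel. So B^2 = 0.
Answer: null-rotation, certificate B^2 = 0. The invariant at work: B^2 = 0 is unchanged by conjugation, hence its sign classifies the subgroup whatever basis B is written in.


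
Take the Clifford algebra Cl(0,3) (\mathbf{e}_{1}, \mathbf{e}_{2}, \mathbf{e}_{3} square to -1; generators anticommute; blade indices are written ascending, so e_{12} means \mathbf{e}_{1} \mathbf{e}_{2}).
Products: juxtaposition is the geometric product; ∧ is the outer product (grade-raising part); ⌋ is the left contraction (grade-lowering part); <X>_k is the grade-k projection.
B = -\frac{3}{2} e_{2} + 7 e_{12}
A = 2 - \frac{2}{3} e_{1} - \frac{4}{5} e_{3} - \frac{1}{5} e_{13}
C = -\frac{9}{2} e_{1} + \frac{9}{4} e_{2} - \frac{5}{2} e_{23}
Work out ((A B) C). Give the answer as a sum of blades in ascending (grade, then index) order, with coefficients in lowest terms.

step 1: \frac{5}{3} e_{2} + 15 e_{12} + \frac{1}{5} e_{23} - \frac{59}{10} e_{123}
step 2: -\frac{13}{4} - \frac{97}{2} e_{1} - \frac{135}{2} e_{2} + \frac{277}{60} e_{3} + \frac{15}{2} e_{12} + \frac{969}{40} e_{13} - \frac{531}{20} e_{23} - \frac{9}{10} e_{123}
Answer: -\frac{13}{4} - \frac{97}{2} e_{1} - \frac{135}{2} e_{2} + \frac{277}{60} e_{3} + \frac{15}{2} e_{12} + \frac{969}{40} e_{13} - \frac{531}{20} e_{23} - \frac{9}{10} e_{123}


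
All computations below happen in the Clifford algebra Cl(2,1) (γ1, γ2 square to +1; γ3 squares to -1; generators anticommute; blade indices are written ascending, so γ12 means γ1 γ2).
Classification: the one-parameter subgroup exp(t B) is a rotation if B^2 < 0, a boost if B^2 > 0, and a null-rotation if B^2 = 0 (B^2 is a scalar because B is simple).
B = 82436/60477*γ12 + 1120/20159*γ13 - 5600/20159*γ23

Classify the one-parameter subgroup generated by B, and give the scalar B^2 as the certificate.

B^2 term by term: the squares give (82436/60477)^2*(γ12)^2 + (1120/20159)^2*(γ13)^2 + (-5600/20159)^2*(γ23)^2 = 6795694096/3657467529*(-1) + 1254400/406385281*(+1) + 31360000/406385281*(+1) = -16/9 (each basis 2-blade squares to minus the product of its generators' squares); cross terms between blades sharing an index anticommute and cancel. So B^2 = -16/9.
Answer: rotation, certificate B^2 = -16/9. The class reads off the invariant scalar -16/9 directly.


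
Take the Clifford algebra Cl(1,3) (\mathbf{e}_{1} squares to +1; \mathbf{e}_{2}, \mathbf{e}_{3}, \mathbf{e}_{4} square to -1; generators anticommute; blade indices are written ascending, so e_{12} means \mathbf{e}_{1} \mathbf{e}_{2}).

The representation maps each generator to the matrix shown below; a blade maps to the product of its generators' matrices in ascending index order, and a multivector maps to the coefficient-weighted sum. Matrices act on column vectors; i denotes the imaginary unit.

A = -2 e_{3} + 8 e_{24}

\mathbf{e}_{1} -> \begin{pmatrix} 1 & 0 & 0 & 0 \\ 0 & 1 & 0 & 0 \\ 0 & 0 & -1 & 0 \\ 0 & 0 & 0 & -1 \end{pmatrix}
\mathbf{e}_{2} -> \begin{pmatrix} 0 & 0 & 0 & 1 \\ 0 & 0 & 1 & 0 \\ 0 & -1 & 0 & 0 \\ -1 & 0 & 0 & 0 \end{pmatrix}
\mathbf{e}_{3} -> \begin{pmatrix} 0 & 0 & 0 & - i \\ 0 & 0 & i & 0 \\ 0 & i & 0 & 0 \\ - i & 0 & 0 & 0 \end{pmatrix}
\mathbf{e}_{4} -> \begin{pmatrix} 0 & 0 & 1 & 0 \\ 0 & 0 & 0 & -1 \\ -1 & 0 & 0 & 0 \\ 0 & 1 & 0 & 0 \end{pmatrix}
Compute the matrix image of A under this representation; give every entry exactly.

Bivector images (products of the table entries): rho(e_{24}) = rho(\mathbf{e}_{2})rho(\mathbf{e}_{4}) = \begin{pmatrix} 0 & 1 & 0 & 0 \\ -1 & 0 & 0 & 0 \\ 0 & 0 & 0 & 1 \\ 0 & 0 & -1 & 0 \end{pmatrix}.
M = (-2)*rho(e_{3}) + (8)*rho(e_{24}), summed entrywise:
Answer: \begin{pmatrix} 0 & 8 & 0 & 2 i \\ -8 & 0 & - 2 i & 0 \\ 0 & - 2 i & 0 & 8 \\ 2 i & 0 & -8 & 0 \end{pmatrix}


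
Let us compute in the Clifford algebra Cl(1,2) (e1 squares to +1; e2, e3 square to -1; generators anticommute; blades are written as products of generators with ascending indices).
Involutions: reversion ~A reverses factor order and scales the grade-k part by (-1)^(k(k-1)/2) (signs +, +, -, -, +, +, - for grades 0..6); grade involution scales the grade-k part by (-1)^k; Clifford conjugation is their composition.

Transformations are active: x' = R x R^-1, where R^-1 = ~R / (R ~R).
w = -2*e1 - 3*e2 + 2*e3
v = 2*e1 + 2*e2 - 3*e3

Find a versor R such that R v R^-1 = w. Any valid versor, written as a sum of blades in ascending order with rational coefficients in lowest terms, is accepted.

Construction: equal norms (both -9) license R = v + w = -e2 - e3 — nothing changes along that direction, while (v - w)/2 changes sign, so v maps onto w.
Answer: -e2 - e3


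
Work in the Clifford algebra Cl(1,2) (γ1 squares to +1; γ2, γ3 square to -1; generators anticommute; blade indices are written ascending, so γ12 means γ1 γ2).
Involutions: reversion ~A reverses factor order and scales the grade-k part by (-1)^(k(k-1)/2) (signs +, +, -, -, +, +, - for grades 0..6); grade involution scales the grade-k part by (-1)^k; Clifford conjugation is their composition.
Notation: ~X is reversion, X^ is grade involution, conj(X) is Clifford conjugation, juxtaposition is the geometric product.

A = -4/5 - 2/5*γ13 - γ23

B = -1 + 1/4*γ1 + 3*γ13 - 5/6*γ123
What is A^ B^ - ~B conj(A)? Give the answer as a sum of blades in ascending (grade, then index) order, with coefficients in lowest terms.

first term: -2/5 + 31/30*γ1 + 1/3*γ2 - 1/10*γ3 + 3*γ12 - 2*γ13 + γ23 - 5/12*γ123
second term: -2/5 - 31/30*γ1 - 1/3*γ2 + 1/10*γ3 - 3*γ12 + 2*γ13 - γ23 - 5/12*γ123
Answer: 31/15*γ1 + 2/3*γ2 - 1/5*γ3 + 6*γ12 - 4*γ13 + 2*γ23


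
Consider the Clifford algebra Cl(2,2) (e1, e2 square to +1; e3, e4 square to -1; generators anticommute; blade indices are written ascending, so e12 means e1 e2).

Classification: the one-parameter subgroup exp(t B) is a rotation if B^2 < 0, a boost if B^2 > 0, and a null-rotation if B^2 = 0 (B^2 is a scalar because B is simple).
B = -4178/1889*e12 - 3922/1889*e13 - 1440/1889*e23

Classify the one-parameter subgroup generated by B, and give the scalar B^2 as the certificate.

B^2 term by term: the squares give (-4178/1889)^2*(e12)^2 + (-3922/1889)^2*(e13)^2 + (-1440/1889)^2*(e23)^2 = 17455684/3568321*(-1) + 15382084/3568321*(+1) + 2073600/3568321*(+1) = 0 (each basis 2-blade squares to minus the product of its generators' squares); cross terms between blades sharing an index anticommute and cancel. So B^2 = 0.
Answer: null-rotation, certificate B^2 = 0. Because 0 is invariant under every versor sandwich, the classification follows from its sign alone.


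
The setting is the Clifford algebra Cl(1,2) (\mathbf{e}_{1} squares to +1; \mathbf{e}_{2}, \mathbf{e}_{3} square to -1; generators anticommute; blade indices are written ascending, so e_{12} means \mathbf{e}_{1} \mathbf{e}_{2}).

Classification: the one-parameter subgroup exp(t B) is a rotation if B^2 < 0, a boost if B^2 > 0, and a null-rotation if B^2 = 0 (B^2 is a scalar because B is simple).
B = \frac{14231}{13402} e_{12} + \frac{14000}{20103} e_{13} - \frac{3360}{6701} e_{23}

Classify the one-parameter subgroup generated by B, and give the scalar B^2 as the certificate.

B^2 term by term: the squares give (\frac{14231}{13402})^2*(e_{12})^2 + (\frac{14000}{20103})^2*(e_{13})^2 + (-\frac{3360}{6701})^2*(e_{23})^2 = \frac{202521361}{179613604}*(+1) + \frac{196000000}{404130609}*(+1) + \frac{11289600}{44903401}*(-1) = \frac{49}{36} (each basis 2-blade squares to minus the product of its generators' squares); cross terms between blades sharing an index anticommute and cancel. So B^2 = \frac{49}{36}.
Answer: boost, certificate B^2 = \frac{49}{36}. The class reads off the invariant scalar \frac{49}{36} directly.


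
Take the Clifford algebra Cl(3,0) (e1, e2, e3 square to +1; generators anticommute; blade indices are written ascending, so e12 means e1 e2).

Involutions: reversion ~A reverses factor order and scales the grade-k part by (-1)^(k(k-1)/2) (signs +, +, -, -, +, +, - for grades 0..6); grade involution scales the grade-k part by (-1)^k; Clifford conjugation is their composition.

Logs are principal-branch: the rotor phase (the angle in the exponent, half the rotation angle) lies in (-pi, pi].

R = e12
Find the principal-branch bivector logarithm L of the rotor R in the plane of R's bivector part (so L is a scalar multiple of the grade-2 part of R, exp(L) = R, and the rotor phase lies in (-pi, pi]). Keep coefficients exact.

The scalar part of R is 0, and that scalar determines the rotor phase on the principal branch; recovering the unit plane as bivector-part over sine of the phase gives L = phase * plane.
Concretely: cos(phase) = 0 gives phase = ±pi/2, and since phase/sin(phase) is even the sign is immaterial: L = (phase/sin(phase)) * <R>_2 = (pi/2) * <R>_2.
Answer: pi/2*e12


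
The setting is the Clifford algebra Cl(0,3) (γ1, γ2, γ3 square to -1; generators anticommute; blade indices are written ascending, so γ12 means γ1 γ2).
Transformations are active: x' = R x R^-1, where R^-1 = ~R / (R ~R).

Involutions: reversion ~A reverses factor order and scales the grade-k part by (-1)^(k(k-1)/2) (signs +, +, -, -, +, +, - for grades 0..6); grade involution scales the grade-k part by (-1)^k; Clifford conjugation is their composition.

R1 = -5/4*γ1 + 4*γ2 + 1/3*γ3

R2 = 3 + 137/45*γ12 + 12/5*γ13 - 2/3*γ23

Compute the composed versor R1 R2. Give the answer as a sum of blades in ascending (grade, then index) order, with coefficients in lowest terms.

Distribute over the terms of R1 (each basis-blade product reordered to ascending indices, repeated generators contracted through their squares):
(-5/4*γ1) R2 = -15/4*γ1 + 137/36*γ2 + 3*γ3 + 5/6*γ123
(4*γ2) R2 = 548/45*γ1 + 12*γ2 + 8/3*γ3 - 48/5*γ123
(1/3*γ3) R2 = 4/5*γ1 - 2/9*γ2 + γ3 + 137/135*γ123
Summing the partial products and collecting blades:
Answer: 1661/180*γ1 + 187/12*γ2 + 20/3*γ3 - 2093/270*γ123


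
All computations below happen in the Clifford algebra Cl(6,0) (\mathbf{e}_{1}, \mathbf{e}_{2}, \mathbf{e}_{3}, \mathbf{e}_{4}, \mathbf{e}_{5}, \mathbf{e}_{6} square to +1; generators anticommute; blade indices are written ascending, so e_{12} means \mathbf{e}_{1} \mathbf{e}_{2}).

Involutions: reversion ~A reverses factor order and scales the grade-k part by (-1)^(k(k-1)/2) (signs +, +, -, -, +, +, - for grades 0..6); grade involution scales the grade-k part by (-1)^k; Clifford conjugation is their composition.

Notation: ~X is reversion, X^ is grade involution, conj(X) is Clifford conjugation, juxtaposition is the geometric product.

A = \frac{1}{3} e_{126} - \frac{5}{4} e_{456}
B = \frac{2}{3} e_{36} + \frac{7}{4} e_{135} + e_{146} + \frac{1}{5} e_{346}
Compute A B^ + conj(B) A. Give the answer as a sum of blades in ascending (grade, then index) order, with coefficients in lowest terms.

first term: -\frac{5}{4} e_{15} + \frac{1}{3} e_{24} - \frac{1}{4} e_{35} - \frac{2}{9} e_{123} + \frac{5}{6} e_{345} - \frac{1}{15} e_{1234} - \frac{35}{16} e_{1346} - \frac{7}{12} e_{2356}
second term: -\frac{5}{4} e_{15} + \frac{1}{3} e_{24} - \frac{1}{4} e_{35} - \frac{2}{9} e_{123} + \frac{5}{6} e_{345} + \frac{1}{15} e_{1234} + \frac{35}{16} e_{1346} + \frac{7}{12} e_{2356}
Answer: -\frac{5}{2} e_{15} + \frac{2}{3} e_{24} - \frac{1}{2} e_{35} - \frac{4}{9} e_{123} + \frac{5}{3} e_{345}


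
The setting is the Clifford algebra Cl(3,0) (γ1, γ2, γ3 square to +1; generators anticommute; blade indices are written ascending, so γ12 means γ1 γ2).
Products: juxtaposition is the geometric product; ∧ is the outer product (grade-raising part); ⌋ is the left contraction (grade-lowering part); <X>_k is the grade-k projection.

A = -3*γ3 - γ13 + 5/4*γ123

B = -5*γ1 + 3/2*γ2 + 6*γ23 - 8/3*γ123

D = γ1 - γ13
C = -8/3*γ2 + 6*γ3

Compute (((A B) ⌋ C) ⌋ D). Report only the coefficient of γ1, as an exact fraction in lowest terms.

step 1: 10/3 - 15/2*γ1 + 62/3*γ2 - 5*γ3 + 14*γ12 - 135/8*γ13 - 7/4*γ23 + 3/2*γ123
step 2: -766/9 - 80/9*γ2 + 20*γ3
step 3: -586/9*γ1 + 766/9*γ13
Answer: -586/9


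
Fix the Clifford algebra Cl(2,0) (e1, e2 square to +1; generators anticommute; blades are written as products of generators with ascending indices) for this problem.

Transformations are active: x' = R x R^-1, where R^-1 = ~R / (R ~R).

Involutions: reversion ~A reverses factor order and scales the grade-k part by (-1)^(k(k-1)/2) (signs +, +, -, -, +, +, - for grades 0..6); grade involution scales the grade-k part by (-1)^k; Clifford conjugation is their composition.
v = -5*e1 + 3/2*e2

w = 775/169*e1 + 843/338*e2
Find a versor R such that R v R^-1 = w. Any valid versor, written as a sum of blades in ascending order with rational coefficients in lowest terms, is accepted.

Since q(v) = q(w) = 109/4, the sum R = v + w = -70/169*e1 + 675/169*e2 does the job whenever invertible.
Answer: -70/169*e1 + 675/169*e2


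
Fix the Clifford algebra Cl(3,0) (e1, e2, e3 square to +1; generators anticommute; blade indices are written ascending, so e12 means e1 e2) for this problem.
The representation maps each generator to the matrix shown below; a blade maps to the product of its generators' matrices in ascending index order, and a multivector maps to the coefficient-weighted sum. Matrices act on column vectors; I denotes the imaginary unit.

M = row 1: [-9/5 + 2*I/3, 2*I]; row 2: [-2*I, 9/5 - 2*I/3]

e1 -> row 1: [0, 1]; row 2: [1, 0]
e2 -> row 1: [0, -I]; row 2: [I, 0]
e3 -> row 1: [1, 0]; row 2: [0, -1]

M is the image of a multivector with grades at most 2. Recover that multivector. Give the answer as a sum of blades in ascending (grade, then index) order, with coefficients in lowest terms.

Method: 1, rho(e1), rho(e2), rho(e3) form a trace-orthogonal basis of the 2x2 complex matrices (tr(X Y) = 2 if X = Y, else 0), so M = m0*1 + m1*rho(e1) + m2*rho(e2) + m3*rho(e3) with m0 = tr(M)/2 = 0, m1 = tr(M rho(e1))/2 = 0, m2 = tr(M rho(e2))/2 = -2, m3 = tr(M rho(e3))/2 = -9/5 + 2*I/3.
Multiplying table entries, the bivector images are rho(e12) = I*rho(e3), rho(e13) = -I*rho(e2), rho(e23) = I*rho(e1); with real blade coefficients the real parts of m0..m3 are the coefficients of 1, e1, e2, e3 and the imaginary parts give the bivectors (e23: Im m1, e13: -Im m2, e12: Im m3).
Answer: -2*e2 - 9/5*e3 + 2/3*e12


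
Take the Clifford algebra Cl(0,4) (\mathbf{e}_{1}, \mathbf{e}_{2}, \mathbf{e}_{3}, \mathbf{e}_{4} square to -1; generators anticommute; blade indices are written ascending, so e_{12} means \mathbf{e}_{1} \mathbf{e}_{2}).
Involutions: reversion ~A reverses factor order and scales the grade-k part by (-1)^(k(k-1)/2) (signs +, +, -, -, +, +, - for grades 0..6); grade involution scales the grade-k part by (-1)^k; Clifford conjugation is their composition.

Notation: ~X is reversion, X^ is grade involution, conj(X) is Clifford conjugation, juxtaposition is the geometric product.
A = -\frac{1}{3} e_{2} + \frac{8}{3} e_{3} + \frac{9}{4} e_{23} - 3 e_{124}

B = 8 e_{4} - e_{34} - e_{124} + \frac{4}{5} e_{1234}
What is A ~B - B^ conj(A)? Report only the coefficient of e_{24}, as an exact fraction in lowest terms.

first term: -3 + \frac{12}{5} e_{3} - \frac{8}{3} e_{4} + 24 e_{12} - \frac{32}{15} e_{14} - \frac{59}{12} e_{24} + \frac{64}{3} e_{34} - 3 e_{123} - \frac{32}{15} e_{124} + \frac{119}{60} e_{134} + \frac{53}{3} e_{234} + \frac{8}{3} e_{1234}
second term: -3 - \frac{12}{5} e_{3} + \frac{8}{3} e_{4} - 24 e_{12} + \frac{32}{15} e_{14} + \frac{59}{12} e_{24} - \frac{64}{3} e_{34} - 3 e_{123} - \frac{32}{15} e_{124} + \frac{119}{60} e_{134} + \frac{53}{3} e_{234} + \frac{8}{3} e_{1234}
Answer: -\frac{59}{6}


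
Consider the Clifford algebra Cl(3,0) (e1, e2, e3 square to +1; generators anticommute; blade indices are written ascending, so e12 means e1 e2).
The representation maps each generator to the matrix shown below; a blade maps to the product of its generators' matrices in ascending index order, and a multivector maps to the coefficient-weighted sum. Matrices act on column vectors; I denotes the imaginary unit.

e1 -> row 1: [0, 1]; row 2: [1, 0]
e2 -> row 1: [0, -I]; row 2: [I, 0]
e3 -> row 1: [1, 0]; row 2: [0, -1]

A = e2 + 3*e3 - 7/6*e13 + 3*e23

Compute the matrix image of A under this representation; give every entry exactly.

Bivector images (products of the table entries): rho(e13) = rho(e1)rho(e3) = row 1: [0, -1]; row 2: [1, 0]; rho(e23) = rho(e2)rho(e3) = row 1: [0, I]; row 2: [I, 0].
M = (1)*rho(e2) + (3)*rho(e3) + (-7/6)*rho(e13) + (3)*rho(e23), summed entrywise:
Answer: row 1: [3, 7/6 + 2*I]; row 2: [-7/6 + 4*I, -3]


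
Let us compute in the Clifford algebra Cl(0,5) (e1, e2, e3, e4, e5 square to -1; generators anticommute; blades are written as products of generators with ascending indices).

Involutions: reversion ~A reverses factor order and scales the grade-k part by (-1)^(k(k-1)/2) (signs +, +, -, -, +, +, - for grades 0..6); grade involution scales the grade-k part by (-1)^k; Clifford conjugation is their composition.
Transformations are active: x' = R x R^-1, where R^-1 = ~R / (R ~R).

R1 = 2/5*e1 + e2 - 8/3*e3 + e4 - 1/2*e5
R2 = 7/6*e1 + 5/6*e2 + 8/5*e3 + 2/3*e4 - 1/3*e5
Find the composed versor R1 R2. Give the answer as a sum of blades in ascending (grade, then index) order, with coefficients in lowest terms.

Distribute over the terms of R1 (each basis-blade product reordered to ascending indices, repeated generators contracted through their squares):
(2/5*e1) R2 = -7/15 + 1/3*e1 e2 + 16/25*e1 e3 + 4/15*e1 e4 - 2/15*e1 e5
(e2) R2 = -5/6 - 7/6*e1 e2 + 8/5*e2 e3 + 2/3*e2 e4 - 1/3*e2 e5
(-8/3*e3) R2 = 64/15 + 28/9*e1 e3 + 20/9*e2 e3 - 16/9*e3 e4 + 8/9*e3 e5
(e4) R2 = -2/3 - 7/6*e1 e4 - 5/6*e2 e4 - 8/5*e3 e4 - 1/3*e4 e5
(-1/2*e5) R2 = -1/6 + 7/12*e1 e5 + 5/12*e2 e5 + 4/5*e3 e5 + 1/3*e4 e5
Summing the partial products and collecting blades:
Answer: 32/15 - 5/6*e1 e2 + 844/225*e1 e3 - 9/10*e1 e4 + 9/20*e1 e5 + 172/45*e2 e3 - 1/6*e2 e4 + 1/12*e2 e5 - 152/45*e3 e4 + 76/45*e3 e5


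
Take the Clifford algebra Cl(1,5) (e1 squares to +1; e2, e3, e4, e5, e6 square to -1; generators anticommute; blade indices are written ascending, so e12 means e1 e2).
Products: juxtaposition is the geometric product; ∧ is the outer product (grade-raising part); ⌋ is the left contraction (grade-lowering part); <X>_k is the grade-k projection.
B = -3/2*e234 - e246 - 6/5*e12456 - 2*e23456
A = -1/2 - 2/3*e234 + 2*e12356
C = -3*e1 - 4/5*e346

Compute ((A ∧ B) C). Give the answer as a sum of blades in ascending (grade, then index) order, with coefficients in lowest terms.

step 1: 3/4*e234 + 1/2*e246 + 3/5*e12456 + e23456
step 2: 2/5*e23 - 4/5*e25 + 3/5*e26 + 9/4*e1234 + 12/25*e1235 + 3/2*e1246 - 9/5*e2456 + 3*e123456
Answer: 2/5*e23 - 4/5*e25 + 3/5*e26 + 9/4*e1234 + 12/25*e1235 + 3/2*e1246 - 9/5*e2456 + 3*e123456


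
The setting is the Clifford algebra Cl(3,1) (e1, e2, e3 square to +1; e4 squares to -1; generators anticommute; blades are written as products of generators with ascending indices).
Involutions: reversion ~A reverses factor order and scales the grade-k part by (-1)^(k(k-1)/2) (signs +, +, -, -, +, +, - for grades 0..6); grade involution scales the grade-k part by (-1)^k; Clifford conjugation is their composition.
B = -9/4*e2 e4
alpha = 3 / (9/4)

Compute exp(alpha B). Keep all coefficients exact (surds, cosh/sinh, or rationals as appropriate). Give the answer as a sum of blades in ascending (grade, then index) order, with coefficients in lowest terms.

B^2 = (-9/4)^2*(e2 e4)^2 = 81/16*(+1) = 81/16 (a basis 2-blade squares to minus the product of its generators' squares).
B^2 = 81/16 — a positive square means the series sums to a boost: l = 9/4, alpha*l = 3, so exp(alpha B) = cosh(3) + (sinh(3)/(9/4))*B = cosh(3) + (4*sinh(3)/9)*B.
Answer: cosh(3) - sinh(3)*e2 e4


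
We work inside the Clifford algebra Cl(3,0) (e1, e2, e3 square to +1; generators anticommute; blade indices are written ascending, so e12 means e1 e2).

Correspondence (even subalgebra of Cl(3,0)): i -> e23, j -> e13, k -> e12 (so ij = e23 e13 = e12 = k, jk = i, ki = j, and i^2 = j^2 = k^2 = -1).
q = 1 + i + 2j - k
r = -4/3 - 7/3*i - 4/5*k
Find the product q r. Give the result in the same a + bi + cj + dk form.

In blades: q = 1 - e12 + 2*e13 + e23, r = -4/3 - 4/5*e12 - 7/3*e23.
Distribute q over r term by term (generator squares from the signature, products reordered to ascending indices): (1)*r = -4/3 - 4/5*e12 - 7/3*e23; (-e12)*r = -4/5 + 4/3*e12 + 7/3*e13; (2*e13)*r = 14/3*e12 - 8/3*e13 - 8/5*e23; (e23)*r = 7/3 + 4/5*e13 - 4/3*e23.
Sum: 1/5 + 26/5*e12 + 7/15*e13 - 79/15*e23; translating back through the correspondence:
Answer: 1/5 - 79/15*i + 7/15*j + 26/5*k
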